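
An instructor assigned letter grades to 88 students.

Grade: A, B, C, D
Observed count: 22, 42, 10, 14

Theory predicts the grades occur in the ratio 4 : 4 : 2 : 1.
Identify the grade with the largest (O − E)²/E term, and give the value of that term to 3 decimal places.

D, 4.500

Ratio total = 11. Expected counts: 88×4/11 = 32, 88×4/11 = 32, 88×2/11 = 16, 88×1/11 = 8.
cat         O        E   (O−E)²/E
A          22       32     3.1250
B          42       32     3.1250
C          10       16     2.2500
D          14        8     4.5000
The largest term is for D: 4.500.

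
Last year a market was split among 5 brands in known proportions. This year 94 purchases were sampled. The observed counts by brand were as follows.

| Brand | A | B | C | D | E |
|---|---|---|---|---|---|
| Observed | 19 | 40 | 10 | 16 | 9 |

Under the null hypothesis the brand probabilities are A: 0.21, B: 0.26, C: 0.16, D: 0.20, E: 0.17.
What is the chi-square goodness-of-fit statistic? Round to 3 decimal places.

15.089

Expected counts E_i = n·p_i: 94×0.21 = 19.74, 94×0.26 = 24.44, 94×0.16 = 15.04, 94×0.20 = 18.8, 94×0.17 = 15.98.
A: (19 − 19.74)²/19.74 = 0.5476/19.74 = 0.0277
B: (40 − 24.44)²/24.44 = 242.1136/24.44 = 9.9064
C: (10 − 15.04)²/15.04 = 25.4016/15.04 = 1.6889
D: (16 − 18.8)²/18.8 = 7.84/18.8 = 0.4170
E: (9 − 15.98)²/15.98 = 48.7204/15.98 = 3.0488
Sum = 15.089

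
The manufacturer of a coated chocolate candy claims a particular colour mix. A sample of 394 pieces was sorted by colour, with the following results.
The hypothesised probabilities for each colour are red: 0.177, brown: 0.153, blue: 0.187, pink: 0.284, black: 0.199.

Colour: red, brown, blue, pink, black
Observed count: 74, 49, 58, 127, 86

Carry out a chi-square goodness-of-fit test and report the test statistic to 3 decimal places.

8.482

Expected counts E_i = n·p_i: 394×0.177 = 69.738, 394×0.153 = 60.282, 394×0.187 = 73.678, 394×0.284 = 111.896, 394×0.199 = 78.406.
cat         O        E   (O−E)²/E
red        74   69.738     0.2605
brown      49   60.282     2.1115
blue       58   73.678     3.3361
pink      127  111.896     2.0388
black      86   78.406     0.7355
Sum = 8.482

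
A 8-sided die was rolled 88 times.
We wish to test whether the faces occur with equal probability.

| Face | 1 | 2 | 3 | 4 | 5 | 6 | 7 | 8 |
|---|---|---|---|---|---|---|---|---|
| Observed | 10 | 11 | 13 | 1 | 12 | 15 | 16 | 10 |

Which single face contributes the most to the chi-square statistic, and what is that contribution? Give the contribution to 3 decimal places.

4, 9.091

Expected count for each of the 8 categories: 88/8 = 11.
1: (10 − 11)²/11 = 1/11 = 0.0909
2: (11 − 11)²/11 = 0/11 = 0.0000
3: (13 − 11)²/11 = 4/11 = 0.3636
4: (1 − 11)²/11 = 100/11 = 9.0909
5: (12 − 11)²/11 = 1/11 = 0.0909
6: (15 − 11)²/11 = 16/11 = 1.4545
7: (16 − 11)²/11 = 25/11 = 2.2727
8: (10 − 11)²/11 = 1/11 = 0.0909
The largest term is for 4: 9.091.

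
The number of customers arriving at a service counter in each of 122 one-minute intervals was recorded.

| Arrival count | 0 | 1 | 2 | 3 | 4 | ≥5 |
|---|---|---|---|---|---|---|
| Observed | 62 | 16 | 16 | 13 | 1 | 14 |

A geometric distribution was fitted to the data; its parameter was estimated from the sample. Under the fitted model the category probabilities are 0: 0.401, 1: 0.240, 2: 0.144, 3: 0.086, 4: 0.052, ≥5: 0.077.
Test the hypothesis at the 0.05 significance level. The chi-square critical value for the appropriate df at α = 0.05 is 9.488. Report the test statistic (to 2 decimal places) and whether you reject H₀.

Expected counts E_i = n·p_i: 122×0.401 = 48.922, 122×0.240 = 29.28, 122×0.144 = 17.568, 122×0.086 = 10.492, 122×0.052 = 6.344, 122×0.077 = 9.394.
cat         O        E   (O−E)²/E
0          62   48.922      3.496
1          16    29.28      6.023
2          16   17.568      0.140
3          13   10.492      0.600
4           1    6.344      4.502
≥5         14    9.394      2.258
Sum = 17.02
df = 4. Since 17.02 > 9.488, we reject H₀.

17.02; reject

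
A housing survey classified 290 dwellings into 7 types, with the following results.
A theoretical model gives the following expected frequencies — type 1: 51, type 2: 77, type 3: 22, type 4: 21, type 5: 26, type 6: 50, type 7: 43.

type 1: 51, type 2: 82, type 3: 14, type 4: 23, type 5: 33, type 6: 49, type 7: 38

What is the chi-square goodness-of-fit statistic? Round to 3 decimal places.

cat         O        E   (O−E)²/E
type 1     51       51     0.0000
type 2     82       77     0.3247
type 3     14       22     2.9091
type 4     23       21     0.1905
type 5     33       26     1.8846
type 6     49       50     0.0200
type 7     38       43     0.5814
Sum = 5.910

5.910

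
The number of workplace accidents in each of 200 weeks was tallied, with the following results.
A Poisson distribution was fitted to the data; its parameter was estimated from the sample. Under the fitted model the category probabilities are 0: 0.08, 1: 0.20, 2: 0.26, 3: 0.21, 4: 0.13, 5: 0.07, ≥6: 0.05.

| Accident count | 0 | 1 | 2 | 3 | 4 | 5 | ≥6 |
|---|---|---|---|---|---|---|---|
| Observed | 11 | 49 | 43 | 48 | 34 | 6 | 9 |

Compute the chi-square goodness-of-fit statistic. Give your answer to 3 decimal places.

Expected counts E_i = n·p_i: 200×0.08 = 16, 200×0.20 = 40, 200×0.26 = 52, 200×0.21 = 42, 200×0.13 = 26, 200×0.07 = 14, 200×0.05 = 10.
0: (11 − 16)²/16 = 25/16 = 1.5625
1: (49 − 40)²/40 = 81/40 = 2.0250
2: (43 − 52)²/52 = 81/52 = 1.5577
3: (48 − 42)²/42 = 36/42 = 0.8571
4: (34 − 26)²/26 = 64/26 = 2.4615
5: (6 − 14)²/14 = 64/14 = 4.5714
≥6: (9 − 10)²/10 = 1/10 = 0.1000
Sum = 13.135

13.135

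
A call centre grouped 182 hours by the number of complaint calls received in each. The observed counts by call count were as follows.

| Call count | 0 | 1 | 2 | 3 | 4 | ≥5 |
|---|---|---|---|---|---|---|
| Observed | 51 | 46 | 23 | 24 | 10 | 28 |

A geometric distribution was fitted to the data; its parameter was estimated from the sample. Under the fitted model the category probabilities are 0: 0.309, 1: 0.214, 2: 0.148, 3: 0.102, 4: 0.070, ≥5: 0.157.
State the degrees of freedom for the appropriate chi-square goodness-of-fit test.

There are k = 6 categories and 1 parameter estimated from the data, so df = 6 − 1 − 1 = 4.

4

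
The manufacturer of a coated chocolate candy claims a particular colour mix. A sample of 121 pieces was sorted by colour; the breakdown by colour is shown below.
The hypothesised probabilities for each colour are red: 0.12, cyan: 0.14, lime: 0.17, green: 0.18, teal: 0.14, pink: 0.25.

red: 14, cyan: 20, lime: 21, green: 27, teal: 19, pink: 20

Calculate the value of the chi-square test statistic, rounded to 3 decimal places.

Expected counts E_i = n·p_i: 121×0.12 = 14.52, 121×0.14 = 16.94, 121×0.17 = 20.57, 121×0.18 = 21.78, 121×0.14 = 16.94, 121×0.25 = 30.25.
χ² = (14−14.52)²/14.52 + (20−16.94)²/16.94 + (21−20.57)²/20.57 + (27−21.78)²/21.78 + (19−16.94)²/16.94 + (20−30.25)²/30.25
   = 0.0186 + 0.5528 + 0.0090 + 1.2511 + 0.2505 + 3.4731
Sum = 5.555

5.555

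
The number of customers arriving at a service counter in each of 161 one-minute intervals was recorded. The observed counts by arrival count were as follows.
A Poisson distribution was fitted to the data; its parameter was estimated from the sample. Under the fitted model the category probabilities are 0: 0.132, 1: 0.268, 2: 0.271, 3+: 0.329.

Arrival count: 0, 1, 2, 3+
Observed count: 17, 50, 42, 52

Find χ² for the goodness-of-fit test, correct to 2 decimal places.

2.02

Expected counts E_i = n·p_i: 161×0.132 = 21.252, 161×0.268 = 43.148, 161×0.271 = 43.631, 161×0.329 = 52.969.
χ² = (17−21.252)²/21.252 + (50−43.148)²/43.148 + (42−43.631)²/43.631 + (52−52.969)²/52.969
   = 0.851 + 1.088 + 0.061 + 0.018
Sum = 2.02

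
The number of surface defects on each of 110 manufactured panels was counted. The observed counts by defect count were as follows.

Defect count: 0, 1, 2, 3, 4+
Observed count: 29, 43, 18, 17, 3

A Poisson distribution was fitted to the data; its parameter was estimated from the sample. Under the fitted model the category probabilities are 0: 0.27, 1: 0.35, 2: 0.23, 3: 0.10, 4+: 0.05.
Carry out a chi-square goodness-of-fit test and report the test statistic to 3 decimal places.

7.058

Expected counts E_i = n·p_i: 110×0.27 = 29.7, 110×0.35 = 38.5, 110×0.23 = 25.3, 110×0.10 = 11, 110×0.05 = 5.5.
0: (29 − 29.7)²/29.7 = 0.49/29.7 = 0.0165
1: (43 − 38.5)²/38.5 = 20.25/38.5 = 0.5260
2: (18 − 25.3)²/25.3 = 53.29/25.3 = 2.1063
3: (17 − 11)²/11 = 36/11 = 3.2727
4+: (3 − 5.5)²/5.5 = 6.25/5.5 = 1.1364
Sum = 7.058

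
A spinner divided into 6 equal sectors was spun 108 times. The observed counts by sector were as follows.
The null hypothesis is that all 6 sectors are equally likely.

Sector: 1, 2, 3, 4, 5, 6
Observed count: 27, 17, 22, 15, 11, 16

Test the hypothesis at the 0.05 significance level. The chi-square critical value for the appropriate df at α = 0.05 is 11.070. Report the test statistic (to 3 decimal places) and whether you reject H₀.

8.889; do not reject

Expected count for each of the 6 categories: 108/6 = 18.
1: (27 − 18)²/18 = 81/18 = 4.5000
2: (17 − 18)²/18 = 1/18 = 0.0556
3: (22 − 18)²/18 = 16/18 = 0.8889
4: (15 − 18)²/18 = 9/18 = 0.5000
5: (11 − 18)²/18 = 49/18 = 2.7222
6: (16 − 18)²/18 = 4/18 = 0.2222
Sum = 8.889
df = 5. Since 8.889 < 11.070, we do not reject H₀.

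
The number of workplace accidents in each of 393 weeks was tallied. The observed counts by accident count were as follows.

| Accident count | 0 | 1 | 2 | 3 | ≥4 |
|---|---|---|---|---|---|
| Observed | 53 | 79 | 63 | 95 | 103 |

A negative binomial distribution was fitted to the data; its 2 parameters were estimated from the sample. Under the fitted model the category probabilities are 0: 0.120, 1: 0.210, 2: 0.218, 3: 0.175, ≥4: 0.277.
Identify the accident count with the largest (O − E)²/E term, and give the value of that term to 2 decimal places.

3, 10.00

Expected counts E_i = n·p_i: 393×0.120 = 47.16, 393×0.210 = 82.53, 393×0.218 = 85.674, 393×0.175 = 68.775, 393×0.277 = 108.861.
cat         O        E   (O−E)²/E
0          53    47.16      0.723
1          79    82.53      0.151
2          63   85.674      6.001
3          95   68.775     10.000
≥4        103  108.861      0.316
The largest term is for 3: 10.00.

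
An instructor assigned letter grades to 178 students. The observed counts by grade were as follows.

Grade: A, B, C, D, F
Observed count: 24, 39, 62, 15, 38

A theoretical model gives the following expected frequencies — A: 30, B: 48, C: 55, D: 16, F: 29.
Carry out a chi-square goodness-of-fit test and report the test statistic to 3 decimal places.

6.634

cat         O        E   (O−E)²/E
A          24       30     1.2000
B          39       48     1.6875
C          62       55     0.8909
D          15       16     0.0625
F          38       29     2.7931
Sum = 6.634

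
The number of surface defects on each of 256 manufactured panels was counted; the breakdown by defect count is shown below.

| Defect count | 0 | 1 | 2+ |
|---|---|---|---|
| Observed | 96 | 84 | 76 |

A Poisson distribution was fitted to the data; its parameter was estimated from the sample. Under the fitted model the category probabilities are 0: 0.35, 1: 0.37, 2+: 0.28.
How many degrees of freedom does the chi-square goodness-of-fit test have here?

1

There are k = 3 categories and 1 parameter estimated from the data, so df = 3 − 1 − 1 = 1.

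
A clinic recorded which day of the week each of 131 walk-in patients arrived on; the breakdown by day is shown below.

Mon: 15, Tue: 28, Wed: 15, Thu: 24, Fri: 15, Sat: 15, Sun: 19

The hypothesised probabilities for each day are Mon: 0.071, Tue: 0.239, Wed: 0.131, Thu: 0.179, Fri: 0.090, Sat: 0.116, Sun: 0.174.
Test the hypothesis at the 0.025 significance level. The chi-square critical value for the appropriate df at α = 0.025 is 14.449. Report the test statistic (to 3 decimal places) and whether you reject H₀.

Expected counts E_i = n·p_i: 131×0.071 = 9.301, 131×0.239 = 31.309, 131×0.131 = 17.161, 131×0.179 = 23.449, 131×0.090 = 11.79, 131×0.116 = 15.196, 131×0.174 = 22.794.
χ² = (15−9.301)²/9.301 + (28−31.309)²/31.309 + (15−17.161)²/17.161 + (24−23.449)²/23.449 + (15−11.79)²/11.79 + (15−15.196)²/15.196 + (19−22.794)²/22.794
   = 3.4919 + 0.3497 + 0.2721 + 0.0129 + 0.8740 + 0.0025 + 0.6315
Sum = 5.635
df = 6. Since 5.635 < 14.449, we do not reject H₀.

5.635; do not reject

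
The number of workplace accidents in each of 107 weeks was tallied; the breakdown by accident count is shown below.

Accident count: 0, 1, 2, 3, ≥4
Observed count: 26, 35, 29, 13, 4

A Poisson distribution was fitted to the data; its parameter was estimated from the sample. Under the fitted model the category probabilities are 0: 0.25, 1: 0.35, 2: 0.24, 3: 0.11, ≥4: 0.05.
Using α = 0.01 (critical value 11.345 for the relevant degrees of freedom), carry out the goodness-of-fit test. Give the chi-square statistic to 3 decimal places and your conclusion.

Expected counts E_i = n·p_i: 107×0.25 = 26.75, 107×0.35 = 37.45, 107×0.24 = 25.68, 107×0.11 = 11.77, 107×0.05 = 5.35.
χ² = (26−26.75)²/26.75 + (35−37.45)²/37.45 + (29−25.68)²/25.68 + (13−11.77)²/11.77 + (4−5.35)²/5.35
   = 0.0210 + 0.1603 + 0.4292 + 0.1285 + 0.3407
Sum = 1.080
df = 3. Since 1.080 < 11.345, we do not reject H₀.

1.080; do not reject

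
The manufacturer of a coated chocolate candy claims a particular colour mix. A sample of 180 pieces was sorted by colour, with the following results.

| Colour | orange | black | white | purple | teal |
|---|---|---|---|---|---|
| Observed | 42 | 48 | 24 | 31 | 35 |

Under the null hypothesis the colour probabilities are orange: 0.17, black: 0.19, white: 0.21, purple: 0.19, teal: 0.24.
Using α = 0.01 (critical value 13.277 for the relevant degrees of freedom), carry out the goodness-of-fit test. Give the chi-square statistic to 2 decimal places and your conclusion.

Expected counts E_i = n·p_i: 180×0.17 = 30.6, 180×0.19 = 34.2, 180×0.21 = 37.8, 180×0.19 = 34.2, 180×0.24 = 43.2.
cat         O        E   (O−E)²/E
orange     42     30.6      4.247
black      48     34.2      5.568
white      24     37.8      5.038
purple     31     34.2      0.299
teal       35     43.2      1.556
Sum = 16.71
df = 4. Since 16.71 > 13.277, we reject H₀.

16.71; reject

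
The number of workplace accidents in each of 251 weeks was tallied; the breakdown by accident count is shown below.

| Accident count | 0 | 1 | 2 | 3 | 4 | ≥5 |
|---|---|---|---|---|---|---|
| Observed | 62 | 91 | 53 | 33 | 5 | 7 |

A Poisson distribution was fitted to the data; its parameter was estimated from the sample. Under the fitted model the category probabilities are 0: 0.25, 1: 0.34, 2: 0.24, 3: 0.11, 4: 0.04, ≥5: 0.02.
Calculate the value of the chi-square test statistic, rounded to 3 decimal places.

5.618

Expected counts E_i = n·p_i: 251×0.25 = 62.75, 251×0.34 = 85.34, 251×0.24 = 60.24, 251×0.11 = 27.61, 251×0.04 = 10.04, 251×0.02 = 5.02.
0: (62 − 62.75)²/62.75 = 0.5625/62.75 = 0.0090
1: (91 − 85.34)²/85.34 = 32.0356/85.34 = 0.3754
2: (53 − 60.24)²/60.24 = 52.4176/60.24 = 0.8701
3: (33 − 27.61)²/27.61 = 29.0521/27.61 = 1.0522
4: (5 − 10.04)²/10.04 = 25.4016/10.04 = 2.5300
≥5: (7 − 5.02)²/5.02 = 3.9204/5.02 = 0.7810
Sum = 5.618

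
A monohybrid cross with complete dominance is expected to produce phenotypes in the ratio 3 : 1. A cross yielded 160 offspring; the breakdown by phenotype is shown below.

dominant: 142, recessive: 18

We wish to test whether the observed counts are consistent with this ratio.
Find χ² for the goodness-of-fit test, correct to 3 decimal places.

16.133

Ratio total = 4. Expected counts: 160×3/4 = 120, 160×1/4 = 40.
dominant: (142 − 120)²/120 = 484/120 = 4.0333
recessive: (18 − 40)²/40 = 484/40 = 12.1000
Sum = 16.133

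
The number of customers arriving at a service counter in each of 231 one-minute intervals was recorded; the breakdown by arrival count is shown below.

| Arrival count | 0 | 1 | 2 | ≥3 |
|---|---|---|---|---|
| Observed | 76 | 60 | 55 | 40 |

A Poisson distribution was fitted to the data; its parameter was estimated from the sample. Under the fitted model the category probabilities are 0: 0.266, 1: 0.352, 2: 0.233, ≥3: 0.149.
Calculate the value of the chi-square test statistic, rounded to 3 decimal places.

9.964

Expected counts E_i = n·p_i: 231×0.266 = 61.446, 231×0.352 = 81.312, 231×0.233 = 53.823, 231×0.149 = 34.419.
0: (76 − 61.446)²/61.446 = 211.818916/61.446 = 3.4472
1: (60 − 81.312)²/81.312 = 454.201344/81.312 = 5.5859
2: (55 − 53.823)²/53.823 = 1.385329/53.823 = 0.0257
≥3: (40 − 34.419)²/34.419 = 31.147561/34.419 = 0.9050
Sum = 9.964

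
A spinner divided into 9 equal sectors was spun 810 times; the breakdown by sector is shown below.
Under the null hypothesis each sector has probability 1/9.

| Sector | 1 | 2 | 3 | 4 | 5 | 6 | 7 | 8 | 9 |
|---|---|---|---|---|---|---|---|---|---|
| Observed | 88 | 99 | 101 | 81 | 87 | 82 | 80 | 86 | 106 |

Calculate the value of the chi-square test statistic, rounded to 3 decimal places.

Expected count for each of the 9 categories: 810/9 = 90.
1: (88 − 90)²/90 = 4/90 = 0.0444
2: (99 − 90)²/90 = 81/90 = 0.9000
3: (101 − 90)²/90 = 121/90 = 1.3444
4: (81 − 90)²/90 = 81/90 = 0.9000
5: (87 − 90)²/90 = 9/90 = 0.1000
6: (82 − 90)²/90 = 64/90 = 0.7111
7: (80 − 90)²/90 = 100/90 = 1.1111
8: (86 − 90)²/90 = 16/90 = 0.1778
9: (106 − 90)²/90 = 256/90 = 2.8444
Sum = 8.133

8.133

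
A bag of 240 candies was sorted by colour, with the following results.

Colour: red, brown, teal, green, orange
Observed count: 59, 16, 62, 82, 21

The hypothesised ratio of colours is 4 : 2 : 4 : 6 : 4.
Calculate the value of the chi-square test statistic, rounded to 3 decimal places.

Ratio total = 20. Expected counts: 240×4/20 = 48, 240×2/20 = 24, 240×4/20 = 48, 240×6/20 = 72, 240×4/20 = 48.
cat         O        E   (O−E)²/E
red        59       48     2.5208
brown      16       24     2.6667
teal       62       48     4.0833
green      82       72     1.3889
orange     21       48    15.1875
Sum = 25.847

25.847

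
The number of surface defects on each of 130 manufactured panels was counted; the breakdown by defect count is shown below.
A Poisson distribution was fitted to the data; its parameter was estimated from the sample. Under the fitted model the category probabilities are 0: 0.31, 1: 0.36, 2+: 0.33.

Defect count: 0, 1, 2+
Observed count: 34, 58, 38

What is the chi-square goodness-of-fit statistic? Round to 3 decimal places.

4.225

Expected counts E_i = n·p_i: 130×0.31 = 40.3, 130×0.36 = 46.8, 130×0.33 = 42.9.
cat         O        E   (O−E)²/E
0          34     40.3     0.9849
1          58     46.8     2.6803
2+         38     42.9     0.5597
Sum = 4.225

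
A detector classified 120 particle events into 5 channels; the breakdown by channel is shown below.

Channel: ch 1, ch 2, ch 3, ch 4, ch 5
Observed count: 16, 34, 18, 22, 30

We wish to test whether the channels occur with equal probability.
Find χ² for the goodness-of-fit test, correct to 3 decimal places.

10.000

Expected count for each of the 5 categories: 120/5 = 24.
ch 1: (16 − 24)²/24 = 64/24 = 2.6667
ch 2: (34 − 24)²/24 = 100/24 = 4.1667
ch 3: (18 − 24)²/24 = 36/24 = 1.5000
ch 4: (22 − 24)²/24 = 4/24 = 0.1667
ch 5: (30 − 24)²/24 = 36/24 = 1.5000
Sum = 10.000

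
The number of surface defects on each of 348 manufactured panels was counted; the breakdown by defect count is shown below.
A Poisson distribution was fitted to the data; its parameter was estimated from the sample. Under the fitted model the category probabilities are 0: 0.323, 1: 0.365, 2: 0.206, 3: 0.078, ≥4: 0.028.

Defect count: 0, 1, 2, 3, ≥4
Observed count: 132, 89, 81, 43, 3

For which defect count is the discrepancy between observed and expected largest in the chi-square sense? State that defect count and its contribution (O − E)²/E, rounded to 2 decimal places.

Expected counts E_i = n·p_i: 348×0.323 = 112.404, 348×0.365 = 127.02, 348×0.206 = 71.688, 348×0.078 = 27.144, 348×0.028 = 9.744.
cat         O        E   (O−E)²/E
0         132  112.404      3.416
1          89   127.02     11.380
2          81   71.688      1.210
3          43   27.144      9.262
≥4          3    9.744      4.668
The largest term is for 1: 11.38.

1, 11.38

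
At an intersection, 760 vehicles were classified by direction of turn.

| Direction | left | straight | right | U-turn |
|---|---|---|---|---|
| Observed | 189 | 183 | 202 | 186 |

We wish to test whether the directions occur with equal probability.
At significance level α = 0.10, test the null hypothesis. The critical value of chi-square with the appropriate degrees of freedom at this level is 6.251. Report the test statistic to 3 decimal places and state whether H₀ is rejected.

1.105; do not reject

Expected count for each of the 4 categories: 760/4 = 190.
χ² = (189−190)²/190 + (183−190)²/190 + (202−190)²/190 + (186−190)²/190
   = 0.0053 + 0.2579 + 0.7579 + 0.0842
Sum = 1.105
df = 3. Since 1.105 < 6.251, we do not reject H₀.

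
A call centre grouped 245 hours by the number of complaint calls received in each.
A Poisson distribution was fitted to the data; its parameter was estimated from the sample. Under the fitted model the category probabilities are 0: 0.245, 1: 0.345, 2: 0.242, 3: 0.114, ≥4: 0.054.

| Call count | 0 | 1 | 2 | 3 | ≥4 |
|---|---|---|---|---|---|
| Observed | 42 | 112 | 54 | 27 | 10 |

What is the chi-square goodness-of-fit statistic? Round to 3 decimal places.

Expected counts E_i = n·p_i: 245×0.245 = 60.025, 245×0.345 = 84.525, 245×0.242 = 59.29, 245×0.114 = 27.93, 245×0.054 = 13.23.
χ² = (42−60.025)²/60.025 + (112−84.525)²/84.525 + (54−59.29)²/59.29 + (27−27.93)²/27.93 + (10−13.23)²/13.23
   = 5.4128 + 8.9308 + 0.4720 + 0.0310 + 0.7886
Sum = 15.635

15.635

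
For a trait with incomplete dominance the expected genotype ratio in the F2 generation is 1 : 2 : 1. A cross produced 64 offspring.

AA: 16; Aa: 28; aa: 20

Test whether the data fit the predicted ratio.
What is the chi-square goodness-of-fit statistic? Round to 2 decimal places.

Ratio total = 4. Expected counts: 64×1/4 = 16, 64×2/4 = 32, 64×1/4 = 16.
χ² = (16−16)²/16 + (28−32)²/32 + (20−16)²/16
   = 0.000 + 0.500 + 1.000
Sum = 1.50

1.50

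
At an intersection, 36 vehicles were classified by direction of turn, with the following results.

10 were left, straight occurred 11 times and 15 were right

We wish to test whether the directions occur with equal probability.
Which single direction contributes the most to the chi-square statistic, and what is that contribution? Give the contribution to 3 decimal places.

Expected count for each of the 3 categories: 36/3 = 12.
left: (10 − 12)²/12 = 4/12 = 0.3333
straight: (11 − 12)²/12 = 1/12 = 0.0833
right: (15 − 12)²/12 = 9/12 = 0.7500
The largest term is for right: 0.750.

right, 0.750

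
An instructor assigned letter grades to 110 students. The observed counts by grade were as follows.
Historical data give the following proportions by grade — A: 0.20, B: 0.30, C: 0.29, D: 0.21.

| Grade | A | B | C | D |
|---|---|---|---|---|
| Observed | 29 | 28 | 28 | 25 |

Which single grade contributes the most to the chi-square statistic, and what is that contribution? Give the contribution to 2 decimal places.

Expected counts E_i = n·p_i: 110×0.20 = 22, 110×0.30 = 33, 110×0.29 = 31.9, 110×0.21 = 23.1.
cat         O        E   (O−E)²/E
A          29       22      2.227
B          28       33      0.758
C          28     31.9      0.477
D          25     23.1      0.156
The largest term is for A: 2.23.

A, 2.23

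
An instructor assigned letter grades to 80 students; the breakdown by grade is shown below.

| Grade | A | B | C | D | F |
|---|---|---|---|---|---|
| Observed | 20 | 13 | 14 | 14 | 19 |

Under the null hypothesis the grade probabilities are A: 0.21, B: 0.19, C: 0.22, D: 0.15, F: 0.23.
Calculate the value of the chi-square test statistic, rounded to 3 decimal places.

2.017

Expected counts E_i = n·p_i: 80×0.21 = 16.8, 80×0.19 = 15.2, 80×0.22 = 17.6, 80×0.15 = 12, 80×0.23 = 18.4.
χ² = (20−16.8)²/16.8 + (13−15.2)²/15.2 + (14−17.6)²/17.6 + (14−12)²/12 + (19−18.4)²/18.4
   = 0.6095 + 0.3184 + 0.7364 + 0.3333 + 0.0196
Sum = 2.017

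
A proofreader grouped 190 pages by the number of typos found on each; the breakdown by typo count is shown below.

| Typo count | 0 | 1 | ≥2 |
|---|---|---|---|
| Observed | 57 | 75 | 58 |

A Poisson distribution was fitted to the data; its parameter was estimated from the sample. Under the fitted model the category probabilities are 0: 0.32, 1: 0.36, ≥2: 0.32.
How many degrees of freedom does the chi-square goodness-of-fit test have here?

There are k = 3 categories and 1 parameter estimated from the data, so df = 3 − 1 − 1 = 1.

1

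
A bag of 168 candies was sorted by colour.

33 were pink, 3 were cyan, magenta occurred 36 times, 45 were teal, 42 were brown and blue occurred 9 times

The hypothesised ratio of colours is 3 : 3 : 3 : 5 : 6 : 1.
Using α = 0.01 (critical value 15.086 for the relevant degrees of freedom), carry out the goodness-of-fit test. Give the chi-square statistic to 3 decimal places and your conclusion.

29.250; reject

Ratio total = 21. Expected counts: 168×3/21 = 24, 168×3/21 = 24, 168×3/21 = 24, 168×5/21 = 40, 168×6/21 = 48, 168×1/21 = 8.
cat          O        E   (O−E)²/E
pink        33       24     3.3750
cyan         3       24    18.3750
magenta     36       24     6.0000
teal        45       40     0.6250
brown       42       48     0.7500
blue         9        8     0.1250
Sum = 29.250
df = 5. Since 29.250 > 15.086, we reject H₀.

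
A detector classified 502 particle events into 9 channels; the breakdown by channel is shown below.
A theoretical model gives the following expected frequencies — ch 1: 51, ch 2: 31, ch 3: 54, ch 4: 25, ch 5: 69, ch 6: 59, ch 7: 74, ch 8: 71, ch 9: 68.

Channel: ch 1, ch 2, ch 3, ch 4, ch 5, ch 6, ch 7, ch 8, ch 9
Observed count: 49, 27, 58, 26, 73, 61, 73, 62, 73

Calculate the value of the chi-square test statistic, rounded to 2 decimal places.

2.75

ch 1: (49 − 51)²/51 = 4/51 = 0.078
ch 2: (27 − 31)²/31 = 16/31 = 0.516
ch 3: (58 − 54)²/54 = 16/54 = 0.296
ch 4: (26 − 25)²/25 = 1/25 = 0.040
ch 5: (73 − 69)²/69 = 16/69 = 0.232
ch 6: (61 − 59)²/59 = 4/59 = 0.068
ch 7: (73 − 74)²/74 = 1/74 = 0.014
ch 8: (62 − 71)²/71 = 81/71 = 1.141
ch 9: (73 − 68)²/68 = 25/68 = 0.368
Sum = 2.75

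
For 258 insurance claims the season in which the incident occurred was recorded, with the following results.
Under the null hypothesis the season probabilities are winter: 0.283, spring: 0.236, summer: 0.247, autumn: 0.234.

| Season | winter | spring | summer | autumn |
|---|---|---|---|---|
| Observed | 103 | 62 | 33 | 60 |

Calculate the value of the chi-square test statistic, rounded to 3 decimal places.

Expected counts E_i = n·p_i: 258×0.283 = 73.014, 258×0.236 = 60.888, 258×0.247 = 63.726, 258×0.234 = 60.372.
χ² = (103−73.014)²/73.014 + (62−60.888)²/60.888 + (33−63.726)²/63.726 + (60−60.372)²/60.372
   = 12.3149 + 0.0203 + 14.8148 + 0.0023
Sum = 27.152

27.152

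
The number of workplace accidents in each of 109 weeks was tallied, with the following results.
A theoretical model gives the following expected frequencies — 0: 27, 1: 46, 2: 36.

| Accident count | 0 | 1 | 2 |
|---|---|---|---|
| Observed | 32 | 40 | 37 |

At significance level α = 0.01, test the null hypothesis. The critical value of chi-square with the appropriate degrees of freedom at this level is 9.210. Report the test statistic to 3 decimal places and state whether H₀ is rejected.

1.736; do not reject

cat         O        E   (O−E)²/E
0          32       27     0.9259
1          40       46     0.7826
2          37       36     0.0278
Sum = 1.736
df = 2. Since 1.736 < 9.210, we do not reject H₀.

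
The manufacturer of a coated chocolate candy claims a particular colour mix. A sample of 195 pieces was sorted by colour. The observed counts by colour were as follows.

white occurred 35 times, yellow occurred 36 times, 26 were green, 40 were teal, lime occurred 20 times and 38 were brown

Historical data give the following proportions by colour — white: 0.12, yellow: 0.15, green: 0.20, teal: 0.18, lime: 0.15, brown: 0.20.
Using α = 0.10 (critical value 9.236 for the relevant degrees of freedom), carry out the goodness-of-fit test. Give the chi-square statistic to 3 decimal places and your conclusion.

Expected counts E_i = n·p_i: 195×0.12 = 23.4, 195×0.15 = 29.25, 195×0.20 = 39, 195×0.18 = 35.1, 195×0.15 = 29.25, 195×0.20 = 39.
cat         O        E   (O−E)²/E
white      35     23.4     5.7504
yellow     36    29.25     1.5577
green      26       39     4.3333
teal       40     35.1     0.6840
lime       20    29.25     2.9252
brown      38       39     0.0256
Sum = 15.276
df = 5. Since 15.276 > 9.236, we reject H₀.

15.276; reject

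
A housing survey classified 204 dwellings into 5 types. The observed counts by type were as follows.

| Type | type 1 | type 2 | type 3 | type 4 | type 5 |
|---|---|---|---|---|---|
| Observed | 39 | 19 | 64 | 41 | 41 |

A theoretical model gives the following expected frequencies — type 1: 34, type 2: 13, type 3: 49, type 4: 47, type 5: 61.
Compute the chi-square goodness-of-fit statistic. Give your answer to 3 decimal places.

type 1: (39 − 34)²/34 = 25/34 = 0.7353
type 2: (19 − 13)²/13 = 36/13 = 2.7692
type 3: (64 − 49)²/49 = 225/49 = 4.5918
type 4: (41 − 47)²/47 = 36/47 = 0.7660
type 5: (41 − 61)²/61 = 400/61 = 6.5574
Sum = 15.420

15.420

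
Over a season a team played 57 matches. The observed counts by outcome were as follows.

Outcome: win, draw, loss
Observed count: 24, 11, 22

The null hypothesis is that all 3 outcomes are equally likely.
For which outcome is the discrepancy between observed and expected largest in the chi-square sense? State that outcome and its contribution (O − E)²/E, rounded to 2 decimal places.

draw, 3.37

Expected count for each of the 3 categories: 57/3 = 19.
χ² = (24−19)²/19 + (11−19)²/19 + (22−19)²/19
   = 1.316 + 3.368 + 0.474
The largest term is for draw: 3.37.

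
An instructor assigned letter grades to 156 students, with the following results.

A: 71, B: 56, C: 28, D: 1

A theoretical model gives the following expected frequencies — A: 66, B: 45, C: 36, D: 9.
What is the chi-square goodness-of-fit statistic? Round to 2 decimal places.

11.96

cat         O        E   (O−E)²/E
A          71       66      0.379
B          56       45      2.689
C          28       36      1.778
D           1        9      7.111
Sum = 11.96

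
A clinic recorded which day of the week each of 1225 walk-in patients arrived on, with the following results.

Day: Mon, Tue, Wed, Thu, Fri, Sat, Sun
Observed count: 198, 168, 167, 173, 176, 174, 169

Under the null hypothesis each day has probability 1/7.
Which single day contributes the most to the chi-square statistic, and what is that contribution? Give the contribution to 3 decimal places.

Mon, 3.023

Expected count for each of the 7 categories: 1225/7 = 175.
Mon: (198 − 175)²/175 = 529/175 = 3.0229
Tue: (168 − 175)²/175 = 49/175 = 0.2800
Wed: (167 − 175)²/175 = 64/175 = 0.3657
Thu: (173 − 175)²/175 = 4/175 = 0.0229
Fri: (176 − 175)²/175 = 1/175 = 0.0057
Sat: (174 − 175)²/175 = 1/175 = 0.0057
Sun: (169 − 175)²/175 = 36/175 = 0.2057
The largest term is for Mon: 3.023.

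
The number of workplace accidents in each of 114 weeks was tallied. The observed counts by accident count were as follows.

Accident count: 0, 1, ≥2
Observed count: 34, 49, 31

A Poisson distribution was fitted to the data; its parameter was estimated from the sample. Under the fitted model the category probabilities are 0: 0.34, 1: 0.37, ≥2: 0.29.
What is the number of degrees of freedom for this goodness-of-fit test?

1

There are k = 3 categories and 1 parameter estimated from the data, so df = 3 − 1 − 1 = 1.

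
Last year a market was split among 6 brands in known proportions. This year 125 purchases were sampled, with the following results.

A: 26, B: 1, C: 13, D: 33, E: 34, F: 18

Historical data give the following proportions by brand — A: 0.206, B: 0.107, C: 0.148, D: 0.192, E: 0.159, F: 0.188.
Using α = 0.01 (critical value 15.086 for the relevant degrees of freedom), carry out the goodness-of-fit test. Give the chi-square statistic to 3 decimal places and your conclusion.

Expected counts E_i = n·p_i: 125×0.206 = 25.75, 125×0.107 = 13.375, 125×0.148 = 18.5, 125×0.192 = 24, 125×0.159 = 19.875, 125×0.188 = 23.5.
A: (26 − 25.75)²/25.75 = 0.0625/25.75 = 0.0024
B: (1 − 13.375)²/13.375 = 153.140625/13.375 = 11.4498
C: (13 − 18.5)²/18.5 = 30.25/18.5 = 1.6351
D: (33 − 24)²/24 = 81/24 = 3.3750
E: (34 − 19.875)²/19.875 = 199.515625/19.875 = 10.0385
F: (18 − 23.5)²/23.5 = 30.25/23.5 = 1.2872
Sum = 27.788
df = 5. Since 27.788 > 15.086, we reject H₀.

27.788; reject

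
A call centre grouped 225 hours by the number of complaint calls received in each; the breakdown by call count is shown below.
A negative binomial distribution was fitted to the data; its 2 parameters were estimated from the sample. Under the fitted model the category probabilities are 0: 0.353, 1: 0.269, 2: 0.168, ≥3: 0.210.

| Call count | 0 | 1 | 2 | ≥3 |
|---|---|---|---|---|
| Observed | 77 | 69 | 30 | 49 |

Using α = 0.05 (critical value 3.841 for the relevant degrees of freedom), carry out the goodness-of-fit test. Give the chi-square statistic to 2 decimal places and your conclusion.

Expected counts E_i = n·p_i: 225×0.353 = 79.425, 225×0.269 = 60.525, 225×0.168 = 37.8, 225×0.210 = 47.25.
χ² = (77−79.425)²/79.425 + (69−60.525)²/60.525 + (30−37.8)²/37.8 + (49−47.25)²/47.25
   = 0.074 + 1.187 + 1.610 + 0.065
Sum = 2.94
df = 1. Since 2.94 < 3.841, we do not reject H₀.

2.94; do not reject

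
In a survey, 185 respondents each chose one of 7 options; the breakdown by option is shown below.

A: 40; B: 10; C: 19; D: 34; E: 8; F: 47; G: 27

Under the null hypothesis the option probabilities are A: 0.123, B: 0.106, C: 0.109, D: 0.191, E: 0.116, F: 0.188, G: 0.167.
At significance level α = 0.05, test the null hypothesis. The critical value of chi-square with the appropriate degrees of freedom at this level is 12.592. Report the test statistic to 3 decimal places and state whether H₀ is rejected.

31.123; reject

Expected counts E_i = n·p_i: 185×0.123 = 22.755, 185×0.106 = 19.61, 185×0.109 = 20.165, 185×0.191 = 35.335, 185×0.116 = 21.46, 185×0.188 = 34.78, 185×0.167 = 30.895.
χ² = (40−22.755)²/22.755 + (10−19.61)²/19.61 + (19−20.165)²/20.165 + (34−35.335)²/35.335 + (8−21.46)²/21.46 + (47−34.78)²/34.78 + (27−30.895)²/30.895
   = 13.0692 + 4.7094 + 0.0673 + 0.0504 + 8.4423 + 4.2935 + 0.4911
Sum = 31.123
df = 6. Since 31.123 > 12.592, we reject H₀.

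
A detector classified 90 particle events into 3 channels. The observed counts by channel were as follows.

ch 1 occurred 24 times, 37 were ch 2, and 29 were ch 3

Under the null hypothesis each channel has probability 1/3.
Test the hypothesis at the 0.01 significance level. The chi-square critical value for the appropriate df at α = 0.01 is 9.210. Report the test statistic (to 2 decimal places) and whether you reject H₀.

Under H₀ each category has probability 1/3, so each expected count is 90/3 = 30.
χ² = (24−30)²/30 + (37−30)²/30 + (29−30)²/30
   = 1.200 + 1.633 + 0.033
Sum = 2.87
df = 2. Since 2.87 < 9.210, we do not reject H₀.

2.87; do not reject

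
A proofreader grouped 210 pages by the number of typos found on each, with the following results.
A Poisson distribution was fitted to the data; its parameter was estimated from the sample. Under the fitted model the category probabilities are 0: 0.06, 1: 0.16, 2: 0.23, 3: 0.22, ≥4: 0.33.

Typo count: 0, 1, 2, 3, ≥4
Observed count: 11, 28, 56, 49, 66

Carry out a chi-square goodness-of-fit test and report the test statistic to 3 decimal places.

Expected counts E_i = n·p_i: 210×0.06 = 12.6, 210×0.16 = 33.6, 210×0.23 = 48.3, 210×0.22 = 46.2, 210×0.33 = 69.3.
cat         O        E   (O−E)²/E
0          11     12.6     0.2032
1          28     33.6     0.9333
2          56     48.3     1.2275
3          49     46.2     0.1697
≥4         66     69.3     0.1571
Sum = 2.691

2.691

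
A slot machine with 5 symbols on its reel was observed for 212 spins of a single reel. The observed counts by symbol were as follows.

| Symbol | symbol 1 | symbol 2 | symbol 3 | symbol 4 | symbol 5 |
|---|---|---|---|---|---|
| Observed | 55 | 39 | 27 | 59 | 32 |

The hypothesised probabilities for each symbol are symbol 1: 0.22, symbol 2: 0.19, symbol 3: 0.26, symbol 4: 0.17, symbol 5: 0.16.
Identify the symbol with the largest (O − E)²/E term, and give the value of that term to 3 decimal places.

Expected counts E_i = n·p_i: 212×0.22 = 46.64, 212×0.19 = 40.28, 212×0.26 = 55.12, 212×0.17 = 36.04, 212×0.16 = 33.92.
χ² = (55−46.64)²/46.64 + (39−40.28)²/40.28 + (27−55.12)²/55.12 + (59−36.04)²/36.04 + (32−33.92)²/33.92
   = 1.4985 + 0.0407 + 14.3457 + 14.6271 + 0.1087
The largest term is for symbol 4: 14.627.

symbol 4, 14.627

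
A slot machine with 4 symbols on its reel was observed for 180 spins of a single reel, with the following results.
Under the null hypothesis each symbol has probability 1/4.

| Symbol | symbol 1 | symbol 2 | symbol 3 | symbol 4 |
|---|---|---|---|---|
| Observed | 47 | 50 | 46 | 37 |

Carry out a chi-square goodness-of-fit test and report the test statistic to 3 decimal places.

Under H₀ each category has probability 1/4, so each expected count is 180/4 = 45.
cat           O        E   (O−E)²/E
symbol 1     47       45     0.0889
symbol 2     50       45     0.5556
symbol 3     46       45     0.0222
symbol 4     37       45     1.4222
Sum = 2.089

2.089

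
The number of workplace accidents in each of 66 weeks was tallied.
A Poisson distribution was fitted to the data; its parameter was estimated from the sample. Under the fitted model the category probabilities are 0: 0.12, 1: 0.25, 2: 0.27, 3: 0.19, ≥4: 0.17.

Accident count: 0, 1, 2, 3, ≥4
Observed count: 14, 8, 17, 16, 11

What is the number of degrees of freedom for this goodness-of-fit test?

There are k = 5 categories and 1 parameter estimated from the data, so df = 5 − 1 − 1 = 3.

3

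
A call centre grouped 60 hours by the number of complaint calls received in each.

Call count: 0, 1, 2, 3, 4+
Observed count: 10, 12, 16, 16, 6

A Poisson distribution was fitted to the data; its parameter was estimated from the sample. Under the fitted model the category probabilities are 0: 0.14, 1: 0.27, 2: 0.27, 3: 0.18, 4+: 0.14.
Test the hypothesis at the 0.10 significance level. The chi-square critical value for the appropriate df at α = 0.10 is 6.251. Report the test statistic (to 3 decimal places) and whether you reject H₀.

4.586; do not reject

Expected counts E_i = n·p_i: 60×0.14 = 8.4, 60×0.27 = 16.2, 60×0.27 = 16.2, 60×0.18 = 10.8, 60×0.14 = 8.4.
χ² = (10−8.4)²/8.4 + (12−16.2)²/16.2 + (16−16.2)²/16.2 + (16−10.8)²/10.8 + (6−8.4)²/8.4
   = 0.3048 + 1.0889 + 0.0025 + 2.5037 + 0.6857
Sum = 4.586
df = 3. Since 4.586 < 6.251, we do not reject H₀.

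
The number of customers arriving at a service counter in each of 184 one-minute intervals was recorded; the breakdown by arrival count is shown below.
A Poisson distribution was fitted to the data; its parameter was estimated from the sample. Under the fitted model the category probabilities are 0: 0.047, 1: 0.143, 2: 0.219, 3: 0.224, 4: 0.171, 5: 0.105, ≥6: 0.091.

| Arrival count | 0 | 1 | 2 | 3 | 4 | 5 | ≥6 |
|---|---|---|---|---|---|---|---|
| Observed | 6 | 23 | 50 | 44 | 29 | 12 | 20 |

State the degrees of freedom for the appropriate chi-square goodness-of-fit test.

There are k = 7 categories and 1 parameter estimated from the data, so df = 7 − 1 − 1 = 5.

5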